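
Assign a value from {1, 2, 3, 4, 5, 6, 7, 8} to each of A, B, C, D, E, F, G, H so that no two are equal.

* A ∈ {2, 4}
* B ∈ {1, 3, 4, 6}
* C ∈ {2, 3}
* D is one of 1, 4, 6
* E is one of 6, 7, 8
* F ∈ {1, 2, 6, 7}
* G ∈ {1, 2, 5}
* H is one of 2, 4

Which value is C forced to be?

3

Among the 8 variables, 5 fits only G (and all 8 values in {1, 2, 3, 4, 5, 6, 7, 8} must be used), so G = 5.
Among the 7 still-open variables, 8 fits only E (and all 7 values in {1, 2, 3, 4, 6, 7, 8} must be used), so E = 8.
The 6 still-open variables together cover exactly {1, 2, 3, 4, 6, 7} — 6 values for 6 variables — and 7 appears only in F's list, so F = 7.
A and H share exactly the 2 values {2, 4}; by pigeonhole those values go to them, so strike 2, 4 from B, C, D.
So C = 3.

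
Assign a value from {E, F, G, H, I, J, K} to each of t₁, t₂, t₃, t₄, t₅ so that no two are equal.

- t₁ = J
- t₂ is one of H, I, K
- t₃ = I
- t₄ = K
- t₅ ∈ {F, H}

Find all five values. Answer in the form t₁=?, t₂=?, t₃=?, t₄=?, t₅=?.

t₁ must be J (only option left).
That leaves t₃ = I. So t₂ can't be I.
That leaves t₄ = K. Remove K from t₂.
That leaves t₂ = H. Remove H from t₅.
That leaves t₅ = F.

t₁=J, t₂=H, t₃=I, t₄=K, t₅=F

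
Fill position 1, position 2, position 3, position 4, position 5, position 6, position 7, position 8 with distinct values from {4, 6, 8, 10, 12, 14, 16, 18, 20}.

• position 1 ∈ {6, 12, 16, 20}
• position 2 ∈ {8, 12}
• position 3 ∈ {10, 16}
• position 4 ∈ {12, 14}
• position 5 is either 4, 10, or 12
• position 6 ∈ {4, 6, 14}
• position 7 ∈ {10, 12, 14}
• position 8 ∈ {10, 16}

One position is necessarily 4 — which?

Among the 8 variables, 8 fits only position 2 (and all 8 values in {4, 6, 8, 10, 12, 14, 16, 20} must be used), so position 2 = 8.
Among the 7 still-open variables, 20 fits only position 1 (and all 7 values in {4, 6, 10, 12, 14, 16, 20} must be used), so position 1 = 20.
The 6 still-open variables draw from only 6 values {4, 6, 10, 12, 14, 16}, so each is used; only position 6 can be 6, hence position 6 = 6.
The 5 still-open variables together cover exactly {4, 10, 12, 14, 16} — 5 values for 5 variables — and 4 appears only in position 5's list, so position 5 = 4.

position 5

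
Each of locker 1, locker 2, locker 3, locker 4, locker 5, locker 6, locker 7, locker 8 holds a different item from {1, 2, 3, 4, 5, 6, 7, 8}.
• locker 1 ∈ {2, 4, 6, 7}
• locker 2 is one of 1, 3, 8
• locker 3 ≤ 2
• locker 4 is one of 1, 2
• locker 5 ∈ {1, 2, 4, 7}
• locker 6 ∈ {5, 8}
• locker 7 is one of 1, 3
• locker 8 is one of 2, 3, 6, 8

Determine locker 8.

6

The 8 variables draw from only 8 values {1, 2, 3, 4, 5, 6, 7, 8}, so each is used; only locker 6 can be 5, hence locker 6 = 5.
The 2 variables locker 3 and locker 4 are confined to {1, 2}, which locks those values in; drop them from locker 1, locker 2, locker 5, locker 7, locker 8.
locker 7's domain is down to {3}, so locker 7 = 3. So locker 2, locker 8 can't be 3.
locker 2 has just one choice, so locker 2 = 8. Remove 8 from locker 8.
So locker 8 = 6.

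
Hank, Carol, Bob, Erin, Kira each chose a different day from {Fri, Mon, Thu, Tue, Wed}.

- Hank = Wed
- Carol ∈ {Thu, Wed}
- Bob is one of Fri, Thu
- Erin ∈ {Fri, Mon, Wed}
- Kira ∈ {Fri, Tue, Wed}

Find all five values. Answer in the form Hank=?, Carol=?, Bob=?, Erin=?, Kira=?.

Hank has just one choice, so Hank = Wed. So Carol, Erin, Kira can't be Wed.
Carol has just one choice, so Carol = Thu. So Bob can't be Thu.
Bob has just one choice, so Bob = Fri. Remove Fri from Erin, Kira.
Erin's domain is down to {Mon}, so Erin = Mon.
That leaves Kira = Tue.

Hank=Wed, Carol=Thu, Bob=Fri, Erin=Mon, Kira=Tue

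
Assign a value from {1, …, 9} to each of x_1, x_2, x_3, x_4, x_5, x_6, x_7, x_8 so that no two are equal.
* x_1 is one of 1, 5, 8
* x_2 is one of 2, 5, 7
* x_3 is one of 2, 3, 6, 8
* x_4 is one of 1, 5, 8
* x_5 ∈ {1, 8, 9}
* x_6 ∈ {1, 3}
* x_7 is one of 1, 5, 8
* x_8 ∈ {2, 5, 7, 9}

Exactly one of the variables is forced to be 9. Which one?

The 8 variables draw from only 8 values {1, 2, 3, 5, 6, 7, 8, 9}, so each is used; only x_3 can be 6, hence x_3 = 6.
The 7 still-open variables draw from only 7 values {1, 2, 3, 5, 7, 8, 9}, so each is used; only x_6 can be 3, hence x_6 = 3.
The 3 variables x_1, x_4, x_7 are confined to {1, 5, 8}, which locks those values in; drop them from x_2, x_5, x_8.
So 9 goes to x_5.

x_5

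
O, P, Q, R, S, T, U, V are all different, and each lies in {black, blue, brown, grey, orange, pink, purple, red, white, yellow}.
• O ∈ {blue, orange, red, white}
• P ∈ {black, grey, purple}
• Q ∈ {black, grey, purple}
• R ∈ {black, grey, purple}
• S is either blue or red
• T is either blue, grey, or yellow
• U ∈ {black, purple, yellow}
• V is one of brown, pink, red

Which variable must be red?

S

P, Q, R share exactly the 3 values {black, grey, purple}; by pigeonhole those values go to them, so strike black, grey, purple from T, U.
U has just one choice, so U = yellow. Remove yellow from T.
T must be blue (only option left). Eliminate blue elsewhere: O, S.
So red goes to S.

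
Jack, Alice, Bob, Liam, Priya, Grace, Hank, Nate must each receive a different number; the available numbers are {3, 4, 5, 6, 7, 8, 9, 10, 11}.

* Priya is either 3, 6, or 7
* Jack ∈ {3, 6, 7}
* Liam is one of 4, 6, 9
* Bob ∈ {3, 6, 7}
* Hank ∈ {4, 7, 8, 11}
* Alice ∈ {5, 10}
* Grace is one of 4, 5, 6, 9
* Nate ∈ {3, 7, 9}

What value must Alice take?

10

The 3 variables Jack, Bob, Priya are confined to {3, 6, 7}, which locks those values in; drop them from Liam, Grace, Hank, Nate.
Nate has just one choice, so Nate = 9. Remove 9 from Liam, Grace.
Liam has just one choice, so Liam = 4. So Grace, Hank can't be 4.
Grace's domain is down to {5}, so Grace = 5. Strike 5 from Alice.
So Alice = 10.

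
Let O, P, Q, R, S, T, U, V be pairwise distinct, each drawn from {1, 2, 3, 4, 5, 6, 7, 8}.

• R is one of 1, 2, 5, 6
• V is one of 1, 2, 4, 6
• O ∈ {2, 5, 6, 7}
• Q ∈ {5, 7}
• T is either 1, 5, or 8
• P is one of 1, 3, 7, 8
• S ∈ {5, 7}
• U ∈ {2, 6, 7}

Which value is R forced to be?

1

The 8 variables together cover exactly {1, 2, 3, 4, 5, 6, 7, 8} — 8 values for 8 variables — and 3 appears only in P's list, so P = 3.
The 7 still-open variables draw from only 7 values {1, 2, 4, 5, 6, 7, 8}, so each is used; only V can be 4, hence V = 4.
The 6 still-open variables together cover exactly {1, 2, 5, 6, 7, 8} — 6 values for 6 variables — and 8 appears only in T's list, so T = 8.
The 5 still-open variables draw from only 5 values {1, 2, 5, 6, 7}, so each is used; only R can be 1, hence R = 1.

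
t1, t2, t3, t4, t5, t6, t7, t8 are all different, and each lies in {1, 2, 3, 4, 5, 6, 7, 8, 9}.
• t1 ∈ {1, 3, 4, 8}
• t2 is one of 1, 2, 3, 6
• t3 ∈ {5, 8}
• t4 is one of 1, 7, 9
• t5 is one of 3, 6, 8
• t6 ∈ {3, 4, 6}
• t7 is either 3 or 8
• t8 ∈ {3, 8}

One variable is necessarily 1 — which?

The 2 variables t7 and t8 are confined to {3, 8}, which locks those values in; drop them from t1, t2, t3, t5, t6.
That leaves t3 = 5.
t5 has just one choice, so t5 = 6. Remove 6 from t2, t6.
t6's domain is down to {4}, so t6 = 4. Eliminate 4 elsewhere: t1.

t1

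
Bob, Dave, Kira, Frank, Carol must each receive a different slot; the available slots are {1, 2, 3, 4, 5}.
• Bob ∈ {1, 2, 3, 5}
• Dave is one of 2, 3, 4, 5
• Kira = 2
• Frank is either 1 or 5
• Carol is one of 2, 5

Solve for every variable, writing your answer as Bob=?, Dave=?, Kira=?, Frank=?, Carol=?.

Kira's domain is down to {2}, so Kira = 2. Eliminate 2 elsewhere: Bob, Dave, Carol.
Carol has just one choice, so Carol = 5. Remove 5 from Bob, Dave, Frank.
That leaves Frank = 1. Remove 1 from Bob.
Bob has just one choice, so Bob = 3. Eliminate 3 elsewhere: Dave.
Dave has just one choice, so Dave = 4.

Bob=3, Dave=4, Kira=2, Frank=1, Carol=5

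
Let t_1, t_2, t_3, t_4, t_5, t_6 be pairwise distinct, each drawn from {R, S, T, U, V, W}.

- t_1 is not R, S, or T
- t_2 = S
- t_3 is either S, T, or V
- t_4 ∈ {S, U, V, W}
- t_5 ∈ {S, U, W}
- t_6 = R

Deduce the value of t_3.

t_2 has just one choice, so t_2 = S. Strike S from t_3, t_4, t_5.
t_6's domain is down to {R}, so t_6 = R.
The 4 still-open variables together cover exactly {T, U, V, W} — 4 values for 4 variables — and T appears only in t_3's list, so t_3 = T.

T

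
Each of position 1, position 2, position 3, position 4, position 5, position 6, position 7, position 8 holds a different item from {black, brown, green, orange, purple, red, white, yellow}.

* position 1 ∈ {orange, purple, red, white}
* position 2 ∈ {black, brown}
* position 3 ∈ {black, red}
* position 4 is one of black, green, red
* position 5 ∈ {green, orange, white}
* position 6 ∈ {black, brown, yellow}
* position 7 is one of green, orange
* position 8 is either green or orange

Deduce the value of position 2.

brown

The 8 variables together cover exactly {black, brown, green, orange, purple, red, white, yellow} — 8 values for 8 variables — and purple appears only in position 1's list, so position 1 = purple.
Among the 7 still-open variables, white fits only position 5 (and all 7 values in {black, brown, green, orange, red, white, yellow} must be used), so position 5 = white.
Among the 6 still-open variables, yellow fits only position 6 (and all 6 values in {black, brown, green, orange, red, yellow} must be used), so position 6 = yellow.
The 5 still-open variables draw from only 5 values {black, brown, green, orange, red}, so each is used; only position 2 can be brown, hence position 2 = brown.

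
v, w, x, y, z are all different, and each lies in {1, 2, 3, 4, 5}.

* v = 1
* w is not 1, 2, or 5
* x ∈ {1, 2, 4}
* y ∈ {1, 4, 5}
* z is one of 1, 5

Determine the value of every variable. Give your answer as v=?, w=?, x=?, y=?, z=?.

v=1, w=3, x=2, y=4, z=5

v's domain is down to {1}, so v = 1. Remove 1 from x, y, z.
That leaves z = 5. So y can't be 5.
y's domain is down to {4}, so y = 4. Remove 4 from w, x.
That leaves w = 3.
x must be 2 (only option left).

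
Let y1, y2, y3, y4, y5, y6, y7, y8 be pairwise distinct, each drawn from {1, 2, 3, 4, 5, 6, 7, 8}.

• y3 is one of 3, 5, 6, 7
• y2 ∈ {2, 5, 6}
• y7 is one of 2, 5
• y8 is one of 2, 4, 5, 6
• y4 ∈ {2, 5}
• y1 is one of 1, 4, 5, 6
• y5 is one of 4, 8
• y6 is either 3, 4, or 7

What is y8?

4

Among the 8 variables, 1 fits only y1 (and all 8 values in {1, 2, 3, 4, 5, 6, 7, 8} must be used), so y1 = 1.
Among the 7 still-open variables, 8 fits only y5 (and all 7 values in {2, 3, 4, 5, 6, 7, 8} must be used), so y5 = 8.
y4 and y7 share exactly the 2 values {2, 5}; by pigeonhole those values go to them, so strike 2, 5 from y2, y3, y8.
That leaves y2 = 6. Strike 6 from y3, y8.
So y8 = 4.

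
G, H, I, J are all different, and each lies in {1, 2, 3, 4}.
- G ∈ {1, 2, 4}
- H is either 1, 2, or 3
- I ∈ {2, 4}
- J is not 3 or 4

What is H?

Among the 4 variables, 3 fits only H (and all 4 values in {1, 2, 3, 4} must be used), so H = 3.

3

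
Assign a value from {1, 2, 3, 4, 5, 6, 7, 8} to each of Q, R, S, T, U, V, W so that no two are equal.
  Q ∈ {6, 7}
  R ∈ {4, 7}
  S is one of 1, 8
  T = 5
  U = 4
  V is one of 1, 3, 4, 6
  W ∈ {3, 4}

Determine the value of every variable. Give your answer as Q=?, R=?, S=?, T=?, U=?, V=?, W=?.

T's domain is down to {5}, so T = 5.
That leaves U = 4. So R, V, W can't be 4.
W must be 3 (only option left). Remove 3 from V.
R must be 7 (only option left). Strike 7 from Q.
Q has just one choice, so Q = 6. Eliminate 6 elsewhere: V.
V's domain is down to {1}, so V = 1. Remove 1 from S.
S's domain is down to {8}, so S = 8.

Q=6, R=7, S=8, T=5, U=4, V=1, W=3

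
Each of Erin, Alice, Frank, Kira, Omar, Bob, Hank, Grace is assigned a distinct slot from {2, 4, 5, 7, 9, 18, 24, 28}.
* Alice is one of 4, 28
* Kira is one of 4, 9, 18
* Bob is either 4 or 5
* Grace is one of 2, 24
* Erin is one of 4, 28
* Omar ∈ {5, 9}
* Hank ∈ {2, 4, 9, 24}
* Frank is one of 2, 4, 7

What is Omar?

The 8 variables draw from only 8 values {2, 4, 5, 7, 9, 18, 24, 28}, so each is used; only Frank can be 7, hence Frank = 7.
The 7 still-open variables draw from only 7 values {2, 4, 5, 9, 18, 24, 28}, so each is used; only Kira can be 18, hence Kira = 18.
The 2 variables Erin and Alice are confined to {4, 28}, which locks those values in; drop them from Bob, Hank.
Bob must be 5 (only option left). Remove 5 from Omar.
So Omar = 9.

9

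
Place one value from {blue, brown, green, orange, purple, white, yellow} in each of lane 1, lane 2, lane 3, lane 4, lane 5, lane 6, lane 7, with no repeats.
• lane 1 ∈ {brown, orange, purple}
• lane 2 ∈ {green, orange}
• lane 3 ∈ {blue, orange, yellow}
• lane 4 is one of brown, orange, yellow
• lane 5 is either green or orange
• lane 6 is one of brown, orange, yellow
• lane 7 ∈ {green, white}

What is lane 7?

white

Among the 7 variables, blue fits only lane 3 (and all 7 values in {blue, brown, green, orange, purple, white, yellow} must be used), so lane 3 = blue.
Among the 6 still-open variables, purple fits only lane 1 (and all 6 values in {brown, green, orange, purple, white, yellow} must be used), so lane 1 = purple.
The 5 still-open variables draw from only 5 values {brown, green, orange, white, yellow}, so each is used; only lane 7 can be white, hence lane 7 = white.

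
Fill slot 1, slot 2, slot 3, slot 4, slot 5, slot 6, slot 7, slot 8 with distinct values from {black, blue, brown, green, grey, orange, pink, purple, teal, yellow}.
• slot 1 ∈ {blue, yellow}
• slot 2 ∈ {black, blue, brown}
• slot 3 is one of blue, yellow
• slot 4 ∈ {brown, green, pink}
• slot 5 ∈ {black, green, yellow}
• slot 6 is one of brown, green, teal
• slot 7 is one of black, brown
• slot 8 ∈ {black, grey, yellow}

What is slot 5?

The 8 variables together cover exactly {black, blue, brown, green, grey, pink, teal, yellow} — 8 values for 8 variables — and grey appears only in slot 8's list, so slot 8 = grey.
The 7 still-open variables draw from only 7 values {black, blue, brown, green, pink, teal, yellow}, so each is used; only slot 4 can be pink, hence slot 4 = pink.
Among the 6 still-open variables, teal fits only slot 6 (and all 6 values in {black, blue, brown, green, teal, yellow} must be used), so slot 6 = teal.
Among the 5 still-open variables, green fits only slot 5 (and all 5 values in {black, blue, brown, green, yellow} must be used), so slot 5 = green.

green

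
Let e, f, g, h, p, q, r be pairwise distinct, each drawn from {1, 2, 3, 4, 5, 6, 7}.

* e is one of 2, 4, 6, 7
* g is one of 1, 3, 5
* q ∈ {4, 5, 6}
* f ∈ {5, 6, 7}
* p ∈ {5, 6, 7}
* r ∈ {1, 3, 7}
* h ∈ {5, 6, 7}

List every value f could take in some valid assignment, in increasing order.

5, 6, 7

The 7 variables draw from only 7 values {1, 2, 3, 4, 5, 6, 7}, so each is used; only e can be 2, hence e = 2.
The 6 still-open variables draw from only 6 values {1, 3, 4, 5, 6, 7}, so each is used; only q can be 4, hence q = 4.
f, h, p share exactly the 3 values {5, 6, 7}; by pigeonhole those values go to them, so strike 5, 6, 7 from g, r.
No further eliminations apply; f can still be any of 5, 6, 7.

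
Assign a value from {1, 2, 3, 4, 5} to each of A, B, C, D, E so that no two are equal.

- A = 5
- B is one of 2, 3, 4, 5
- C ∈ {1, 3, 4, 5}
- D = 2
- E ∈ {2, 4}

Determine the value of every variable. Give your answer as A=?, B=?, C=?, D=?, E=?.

A=5, B=3, C=1, D=2, E=4

A has just one choice, so A = 5. Remove 5 from B, C.
D must be 2 (only option left). Remove 2 from B, E.
E must be 4 (only option left). So B, C can't be 4.
That leaves B = 3. Remove 3 from C.
C's domain is down to {1}, so C = 1.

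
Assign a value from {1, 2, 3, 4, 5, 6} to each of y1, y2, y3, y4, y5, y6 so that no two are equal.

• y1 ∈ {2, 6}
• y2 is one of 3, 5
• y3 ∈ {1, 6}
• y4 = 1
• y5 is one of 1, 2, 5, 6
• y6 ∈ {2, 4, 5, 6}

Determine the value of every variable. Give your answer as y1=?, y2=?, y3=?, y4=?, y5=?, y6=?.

y1=2, y2=3, y3=6, y4=1, y5=5, y6=4

y4 has just one choice, so y4 = 1. Eliminate 1 elsewhere: y3, y5.
y3 has just one choice, so y3 = 6. Strike 6 from y1, y5, y6.
y1's domain is down to {2}, so y1 = 2. Strike 2 from y5, y6.
y5 has just one choice, so y5 = 5. Eliminate 5 elsewhere: y2, y6.
That leaves y6 = 4.
y2 must be 3 (only option left).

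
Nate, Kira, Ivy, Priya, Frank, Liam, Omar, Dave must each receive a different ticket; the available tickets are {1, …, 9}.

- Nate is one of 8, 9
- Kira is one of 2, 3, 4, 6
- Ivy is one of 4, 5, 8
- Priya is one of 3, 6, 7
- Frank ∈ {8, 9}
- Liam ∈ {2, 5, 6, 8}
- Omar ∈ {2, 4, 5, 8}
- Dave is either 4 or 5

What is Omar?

2

The 8 variables draw from only 8 values {2, 3, 4, 5, 6, 7, 8, 9}, so each is used; only Priya can be 7, hence Priya = 7.
Among the 7 still-open variables, 3 fits only Kira (and all 7 values in {2, 3, 4, 5, 6, 8, 9} must be used), so Kira = 3.
The 6 still-open variables draw from only 6 values {2, 4, 5, 6, 8, 9}, so each is used; only Liam can be 6, hence Liam = 6.
The 5 still-open variables together cover exactly {2, 4, 5, 8, 9} — 5 values for 5 variables — and 2 appears only in Omar's list, so Omar = 2.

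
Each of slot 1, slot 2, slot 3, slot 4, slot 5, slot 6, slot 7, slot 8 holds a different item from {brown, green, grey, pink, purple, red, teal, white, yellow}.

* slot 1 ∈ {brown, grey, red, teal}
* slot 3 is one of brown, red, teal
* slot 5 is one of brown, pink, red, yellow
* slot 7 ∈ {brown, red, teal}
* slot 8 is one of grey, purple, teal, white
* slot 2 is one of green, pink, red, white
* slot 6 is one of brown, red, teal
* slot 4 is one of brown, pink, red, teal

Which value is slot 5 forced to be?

slot 3, slot 6, slot 7 between them cover only {brown, red, teal} — a naked triple. Remove those values from slot 1, slot 2, slot 4, slot 5, slot 8.
slot 1 must be grey (only option left). So slot 8 can't be grey.
That leaves slot 4 = pink. So slot 2, slot 5 can't be pink.
So slot 5 = yellow.

yellow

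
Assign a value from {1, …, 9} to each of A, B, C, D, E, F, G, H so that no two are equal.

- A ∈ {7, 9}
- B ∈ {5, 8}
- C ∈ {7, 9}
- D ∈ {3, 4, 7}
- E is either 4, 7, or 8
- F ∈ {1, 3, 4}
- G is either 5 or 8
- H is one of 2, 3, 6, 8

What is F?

1

A and C between them cover only {7, 9} — a naked pair. Remove those values from D, E.
The 2 variables B and G are confined to {5, 8}, which locks those values in; drop them from E, H.
That leaves E = 4. So D, F can't be 4.
D has just one choice, so D = 3. Eliminate 3 elsewhere: F, H.
So F = 1.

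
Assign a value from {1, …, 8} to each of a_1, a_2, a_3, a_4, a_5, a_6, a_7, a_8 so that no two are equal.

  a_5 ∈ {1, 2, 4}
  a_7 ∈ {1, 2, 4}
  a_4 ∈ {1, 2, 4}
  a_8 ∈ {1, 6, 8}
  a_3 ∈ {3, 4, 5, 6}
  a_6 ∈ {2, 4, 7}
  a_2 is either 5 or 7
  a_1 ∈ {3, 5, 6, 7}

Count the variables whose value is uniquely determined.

The 8 variables together cover exactly {1, 2, 3, 4, 5, 6, 7, 8} — 8 values for 8 variables — and 8 appears only in a_8's list, so a_8 = 8.
a_4, a_5, a_7 between them cover only {1, 2, 4} — a naked triple. Remove those values from a_3, a_6.
That leaves a_6 = 7. So a_1, a_2 can't be 7.
a_2's domain is down to {5}, so a_2 = 5. Strike 5 from a_1, a_3.
Determined: a_2=5, a_6=7, a_8=8. The other variables each still have more than one consistent value. That makes 3.

3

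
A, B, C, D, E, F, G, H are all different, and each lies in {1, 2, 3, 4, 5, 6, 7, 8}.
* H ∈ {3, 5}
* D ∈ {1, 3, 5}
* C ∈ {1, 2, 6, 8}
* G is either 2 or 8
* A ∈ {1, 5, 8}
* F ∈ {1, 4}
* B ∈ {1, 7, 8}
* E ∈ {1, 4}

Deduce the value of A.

8

The 8 variables draw from only 8 values {1, 2, 3, 4, 5, 6, 7, 8}, so each is used; only C can be 6, hence C = 6.
The 7 still-open variables together cover exactly {1, 2, 3, 4, 5, 7, 8} — 7 values for 7 variables — and 2 appears only in G's list, so G = 2.
The 6 still-open variables together cover exactly {1, 3, 4, 5, 7, 8} — 6 values for 6 variables — and 7 appears only in B's list, so B = 7.
The 5 still-open variables together cover exactly {1, 3, 4, 5, 8} — 5 values for 5 variables — and 8 appears only in A's list, so A = 8.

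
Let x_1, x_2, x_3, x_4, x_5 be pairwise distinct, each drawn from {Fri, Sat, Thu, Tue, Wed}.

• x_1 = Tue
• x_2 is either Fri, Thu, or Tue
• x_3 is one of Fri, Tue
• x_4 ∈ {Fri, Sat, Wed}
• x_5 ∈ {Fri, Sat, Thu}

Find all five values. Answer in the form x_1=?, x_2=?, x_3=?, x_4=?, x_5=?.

x_1=Tue, x_2=Thu, x_3=Fri, x_4=Wed, x_5=Sat

x_1 has just one choice, so x_1 = Tue. Remove Tue from x_2, x_3.
x_3 must be Fri (only option left). So x_2, x_4, x_5 can't be Fri.
x_2 has just one choice, so x_2 = Thu. Eliminate Thu elsewhere: x_5.
x_5 must be Sat (only option left). So x_4 can't be Sat.
That leaves x_4 = Wed.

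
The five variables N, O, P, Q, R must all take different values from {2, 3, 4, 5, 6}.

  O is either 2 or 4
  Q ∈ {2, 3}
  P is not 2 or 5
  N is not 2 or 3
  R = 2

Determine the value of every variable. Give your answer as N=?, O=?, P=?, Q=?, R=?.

N=5, O=4, P=6, Q=3, R=2

R has just one choice, so R = 2. Strike 2 from O, Q.
O has just one choice, so O = 4. So N, P can't be 4.
Q has just one choice, so Q = 3. Remove 3 from P.
P has just one choice, so P = 6. Eliminate 6 elsewhere: N.
That leaves N = 5.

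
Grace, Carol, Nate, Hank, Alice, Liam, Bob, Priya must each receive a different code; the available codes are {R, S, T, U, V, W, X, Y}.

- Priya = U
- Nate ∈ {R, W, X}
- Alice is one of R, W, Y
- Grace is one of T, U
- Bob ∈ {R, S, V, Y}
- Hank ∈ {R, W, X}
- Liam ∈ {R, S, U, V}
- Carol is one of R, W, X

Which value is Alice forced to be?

Priya must be U (only option left). So Grace, Liam can't be U.
That leaves Grace = T.
Carol, Nate, Hank share exactly the 3 values {R, W, X}; by pigeonhole those values go to them, so strike R, W, X from Alice, Liam, Bob.
So Alice = Y.

Y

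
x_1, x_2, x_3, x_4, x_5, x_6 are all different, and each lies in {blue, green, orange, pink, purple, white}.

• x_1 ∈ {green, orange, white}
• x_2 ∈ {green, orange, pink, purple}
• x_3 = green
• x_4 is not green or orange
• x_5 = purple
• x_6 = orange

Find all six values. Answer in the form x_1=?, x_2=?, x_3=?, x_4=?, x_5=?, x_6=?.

x_3's domain is down to {green}, so x_3 = green. Eliminate green elsewhere: x_1, x_2.
x_5 has just one choice, so x_5 = purple. Eliminate purple elsewhere: x_2, x_4.
x_6's domain is down to {orange}, so x_6 = orange. Strike orange from x_1, x_2.
x_1 has just one choice, so x_1 = white. Eliminate white elsewhere: x_4.
x_2's domain is down to {pink}, so x_2 = pink. Strike pink from x_4.
x_4's domain is down to {blue}, so x_4 = blue.

x_1=white, x_2=pink, x_3=green, x_4=blue, x_5=purple, x_6=orange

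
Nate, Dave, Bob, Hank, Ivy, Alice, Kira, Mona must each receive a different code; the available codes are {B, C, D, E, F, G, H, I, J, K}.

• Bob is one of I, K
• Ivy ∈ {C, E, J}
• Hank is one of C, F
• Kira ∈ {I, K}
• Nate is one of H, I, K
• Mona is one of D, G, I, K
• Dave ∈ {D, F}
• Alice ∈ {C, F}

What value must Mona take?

G

Bob and Kira between them cover only {I, K} — a naked pair. Remove those values from Nate, Mona.
Nate's domain is down to {H}, so Nate = H.
Hank and Alice between them cover only {C, F} — a naked pair. Remove those values from Dave, Ivy.
Dave's domain is down to {D}, so Dave = D. So Mona can't be D.
So Mona = G.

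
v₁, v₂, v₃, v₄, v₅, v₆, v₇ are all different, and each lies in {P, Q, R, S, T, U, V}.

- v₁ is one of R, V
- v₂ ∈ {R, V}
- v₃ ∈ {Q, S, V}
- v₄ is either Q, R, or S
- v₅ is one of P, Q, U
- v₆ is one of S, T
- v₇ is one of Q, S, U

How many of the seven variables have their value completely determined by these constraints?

The 7 variables draw from only 7 values {P, Q, R, S, T, U, V}, so each is used; only v₅ can be P, hence v₅ = P.
The 6 still-open variables together cover exactly {Q, R, S, T, U, V} — 6 values for 6 variables — and T appears only in v₆'s list, so v₆ = T.
Among the 5 still-open variables, U fits only v₇ (and all 5 values in {Q, R, S, U, V} must be used), so v₇ = U.
v₁ and v₂ share exactly the 2 values {R, V}; by pigeonhole those values go to them, so strike R, V from v₃, v₄.
Determined: v₅=P, v₆=T, v₇=U. The other variables each still have more than one consistent value. That makes 3.

3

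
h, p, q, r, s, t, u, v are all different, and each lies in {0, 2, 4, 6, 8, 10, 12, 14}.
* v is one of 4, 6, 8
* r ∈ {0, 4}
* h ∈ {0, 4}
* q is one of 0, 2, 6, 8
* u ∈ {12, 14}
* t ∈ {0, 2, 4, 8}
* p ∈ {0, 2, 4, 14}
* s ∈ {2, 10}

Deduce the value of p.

The 8 variables draw from only 8 values {0, 2, 4, 6, 8, 10, 12, 14}, so each is used; only s can be 10, hence s = 10.
The 7 still-open variables draw from only 7 values {0, 2, 4, 6, 8, 12, 14}, so each is used; only u can be 12, hence u = 12.
The 6 still-open variables draw from only 6 values {0, 2, 4, 6, 8, 14}, so each is used; only p can be 14, hence p = 14.

14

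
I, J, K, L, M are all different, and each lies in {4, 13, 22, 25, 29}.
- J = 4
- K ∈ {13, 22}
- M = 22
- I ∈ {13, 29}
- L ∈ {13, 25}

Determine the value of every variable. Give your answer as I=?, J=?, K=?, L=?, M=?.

I=29, J=4, K=13, L=25, M=22

J has just one choice, so J = 4.
M has just one choice, so M = 22. So K can't be 22.
K has just one choice, so K = 13. Remove 13 from I, L.
L must be 25 (only option left).
That leaves I = 29.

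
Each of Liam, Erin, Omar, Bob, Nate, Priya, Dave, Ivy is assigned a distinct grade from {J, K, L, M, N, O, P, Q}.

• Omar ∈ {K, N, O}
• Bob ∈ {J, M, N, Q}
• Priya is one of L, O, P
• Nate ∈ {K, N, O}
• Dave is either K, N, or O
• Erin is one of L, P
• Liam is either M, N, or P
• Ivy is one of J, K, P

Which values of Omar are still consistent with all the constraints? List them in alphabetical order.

K, N, O

Among the 8 variables, Q fits only Bob (and all 8 values in {J, K, L, M, N, O, P, Q} must be used), so Bob = Q.
The 7 still-open variables draw from only 7 values {J, K, L, M, N, O, P}, so each is used; only Ivy can be J, hence Ivy = J.
The 6 still-open variables draw from only 6 values {K, L, M, N, O, P}, so each is used; only Liam can be M, hence Liam = M.
The 3 variables Omar, Nate, Dave are confined to {K, N, O}, which locks those values in; drop them from Priya.
No further eliminations apply; Omar can still be any of K, N, O.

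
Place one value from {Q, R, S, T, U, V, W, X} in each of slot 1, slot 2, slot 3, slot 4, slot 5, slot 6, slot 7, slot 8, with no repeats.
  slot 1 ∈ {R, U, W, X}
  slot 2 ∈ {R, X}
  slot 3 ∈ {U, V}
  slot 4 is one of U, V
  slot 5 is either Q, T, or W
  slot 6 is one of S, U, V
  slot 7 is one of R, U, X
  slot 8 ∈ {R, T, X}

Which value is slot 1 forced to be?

The 8 variables together cover exactly {Q, R, S, T, U, V, W, X} — 8 values for 8 variables — and Q appears only in slot 5's list, so slot 5 = Q.
The 7 still-open variables together cover exactly {R, S, T, U, V, W, X} — 7 values for 7 variables — and S appears only in slot 6's list, so slot 6 = S.
The 6 still-open variables draw from only 6 values {R, T, U, V, W, X}, so each is used; only slot 8 can be T, hence slot 8 = T.
The 5 still-open variables together cover exactly {R, U, V, W, X} — 5 values for 5 variables — and W appears only in slot 1's list, so slot 1 = W.

W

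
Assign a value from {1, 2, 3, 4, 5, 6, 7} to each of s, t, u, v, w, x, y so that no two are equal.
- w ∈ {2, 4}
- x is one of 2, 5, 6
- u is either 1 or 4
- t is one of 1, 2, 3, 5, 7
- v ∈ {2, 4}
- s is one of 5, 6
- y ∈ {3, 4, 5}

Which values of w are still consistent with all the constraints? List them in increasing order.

The 7 variables together cover exactly {1, 2, 3, 4, 5, 6, 7} — 7 values for 7 variables — and 7 appears only in t's list, so t = 7.
The 6 still-open variables together cover exactly {1, 2, 3, 4, 5, 6} — 6 values for 6 variables — and 1 appears only in u's list, so u = 1.
Among the 5 still-open variables, 3 fits only y (and all 5 values in {2, 3, 4, 5, 6} must be used), so y = 3.
The 2 variables v and w are confined to {2, 4}, which locks those values in; drop them from x.
No further eliminations apply; w can still be any of 2, 4.

2, 4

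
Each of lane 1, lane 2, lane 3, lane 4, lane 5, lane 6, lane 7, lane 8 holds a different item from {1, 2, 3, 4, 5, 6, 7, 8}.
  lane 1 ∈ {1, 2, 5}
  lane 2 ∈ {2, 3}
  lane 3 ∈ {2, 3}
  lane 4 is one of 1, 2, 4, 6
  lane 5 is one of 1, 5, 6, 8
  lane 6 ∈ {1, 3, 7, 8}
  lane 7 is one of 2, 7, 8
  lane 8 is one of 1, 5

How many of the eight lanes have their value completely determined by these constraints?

2

The 8 variables draw from only 8 values {1, 2, 3, 4, 5, 6, 7, 8}, so each is used; only lane 4 can be 4, hence lane 4 = 4.
Among the 7 still-open variables, 6 fits only lane 5 (and all 7 values in {1, 2, 3, 5, 6, 7, 8} must be used), so lane 5 = 6.
lane 2 and lane 3 share exactly the 2 values {2, 3}; by pigeonhole those values go to them, so strike 2, 3 from lane 1, lane 6, lane 7.
lane 1 and lane 8 share exactly the 2 values {1, 5}; by pigeonhole those values go to them, so strike 1, 5 from lane 6.
Determined: lane 4=4, lane 5=6. The other lanes each still have more than one consistent value. That makes 2.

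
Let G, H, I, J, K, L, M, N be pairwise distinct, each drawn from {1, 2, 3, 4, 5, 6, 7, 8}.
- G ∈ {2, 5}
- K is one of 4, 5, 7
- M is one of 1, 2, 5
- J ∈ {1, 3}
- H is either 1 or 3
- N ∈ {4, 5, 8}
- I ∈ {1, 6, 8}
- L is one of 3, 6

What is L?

6

Among the 8 variables, 7 fits only K (and all 8 values in {1, 2, 3, 4, 5, 6, 7, 8} must be used), so K = 7.
The 7 still-open variables draw from only 7 values {1, 2, 3, 4, 5, 6, 8}, so each is used; only N can be 4, hence N = 4.
Among the 6 still-open variables, 8 fits only I (and all 6 values in {1, 2, 3, 5, 6, 8} must be used), so I = 8.
The 5 still-open variables draw from only 5 values {1, 2, 3, 5, 6}, so each is used; only L can be 6, hence L = 6.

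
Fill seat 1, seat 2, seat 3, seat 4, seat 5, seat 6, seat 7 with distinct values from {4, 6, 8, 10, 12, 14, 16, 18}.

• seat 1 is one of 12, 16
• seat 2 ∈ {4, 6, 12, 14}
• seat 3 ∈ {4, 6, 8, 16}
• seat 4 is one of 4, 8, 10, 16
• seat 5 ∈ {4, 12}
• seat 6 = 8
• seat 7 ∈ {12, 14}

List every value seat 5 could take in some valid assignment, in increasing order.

4, 12

seat 6 must be 8 (only option left). Strike 8 from seat 3, seat 4.
Among the 6 still-open variables, 10 fits only seat 4 (and all 6 values in {4, 6, 10, 12, 14, 16} must be used), so seat 4 = 10.
No further eliminations apply; seat 5 can still be any of 4, 12.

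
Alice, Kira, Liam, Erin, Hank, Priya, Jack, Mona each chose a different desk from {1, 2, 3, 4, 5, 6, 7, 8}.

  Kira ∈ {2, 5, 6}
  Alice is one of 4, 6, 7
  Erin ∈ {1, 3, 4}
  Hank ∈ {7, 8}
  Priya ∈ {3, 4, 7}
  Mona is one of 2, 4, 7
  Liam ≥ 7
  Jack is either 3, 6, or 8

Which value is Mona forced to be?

The 8 variables together cover exactly {1, 2, 3, 4, 5, 6, 7, 8} — 8 values for 8 variables — and 1 appears only in Erin's list, so Erin = 1.
Among the 7 still-open variables, 5 fits only Kira (and all 7 values in {2, 3, 4, 5, 6, 7, 8} must be used), so Kira = 5.
The 6 still-open variables together cover exactly {2, 3, 4, 6, 7, 8} — 6 values for 6 variables — and 2 appears only in Mona's list, so Mona = 2.

2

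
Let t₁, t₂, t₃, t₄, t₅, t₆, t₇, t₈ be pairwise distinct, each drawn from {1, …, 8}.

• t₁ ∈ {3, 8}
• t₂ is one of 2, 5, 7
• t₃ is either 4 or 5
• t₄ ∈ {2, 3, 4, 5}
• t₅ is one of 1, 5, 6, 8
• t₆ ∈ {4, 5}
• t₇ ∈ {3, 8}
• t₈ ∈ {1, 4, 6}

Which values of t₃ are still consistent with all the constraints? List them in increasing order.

4, 5

Among the 8 variables, 7 fits only t₂ (and all 8 values in {1, 2, 3, 4, 5, 6, 7, 8} must be used), so t₂ = 7.
The 7 still-open variables draw from only 7 values {1, 2, 3, 4, 5, 6, 8}, so each is used; only t₄ can be 2, hence t₄ = 2.
t₁ and t₇ between them cover only {3, 8} — a naked pair. Remove those values from t₅.
The 2 variables t₃ and t₆ are confined to {4, 5}, which locks those values in; drop them from t₅, t₈.
No further eliminations apply; t₃ can still be any of 4, 5.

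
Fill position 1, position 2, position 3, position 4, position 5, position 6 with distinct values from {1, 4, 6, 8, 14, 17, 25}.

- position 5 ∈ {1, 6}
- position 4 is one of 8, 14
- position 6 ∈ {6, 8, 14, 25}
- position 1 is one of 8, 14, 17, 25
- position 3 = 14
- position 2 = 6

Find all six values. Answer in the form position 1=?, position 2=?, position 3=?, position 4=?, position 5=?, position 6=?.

position 1=17, position 2=6, position 3=14, position 4=8, position 5=1, position 6=25

position 2 must be 6 (only option left). Remove 6 from position 5, position 6.
That leaves position 3 = 14. So position 1, position 4, position 6 can't be 14.
That leaves position 4 = 8. Eliminate 8 elsewhere: position 1, position 6.
position 5 has just one choice, so position 5 = 1.
position 6 has just one choice, so position 6 = 25. So position 1 can't be 25.
That leaves position 1 = 17.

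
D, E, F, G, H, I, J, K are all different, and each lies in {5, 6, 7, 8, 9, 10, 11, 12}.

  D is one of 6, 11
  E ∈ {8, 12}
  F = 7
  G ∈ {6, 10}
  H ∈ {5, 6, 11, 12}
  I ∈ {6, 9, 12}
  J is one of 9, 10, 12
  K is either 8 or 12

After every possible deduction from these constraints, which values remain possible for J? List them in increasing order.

F's domain is down to {7}, so F = 7.
Among the 7 still-open variables, 5 fits only H (and all 7 values in {5, 6, 8, 9, 10, 11, 12} must be used), so H = 5.
The 6 still-open variables together cover exactly {6, 8, 9, 10, 11, 12} — 6 values for 6 variables — and 11 appears only in D's list, so D = 11.
E and K between them cover only {8, 12} — a naked pair. Remove those values from I, J.
No further eliminations apply; J can still be any of 9, 10.

9, 10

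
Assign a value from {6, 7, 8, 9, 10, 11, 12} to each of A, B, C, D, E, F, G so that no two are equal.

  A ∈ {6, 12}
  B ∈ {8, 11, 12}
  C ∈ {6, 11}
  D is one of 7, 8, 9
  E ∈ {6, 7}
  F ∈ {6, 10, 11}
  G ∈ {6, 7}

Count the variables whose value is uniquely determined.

5

The 7 variables together cover exactly {6, 7, 8, 9, 10, 11, 12} — 7 values for 7 variables — and 9 appears only in D's list, so D = 9.
Among the 6 still-open variables, 8 fits only B (and all 6 values in {6, 7, 8, 10, 11, 12} must be used), so B = 8.
The 5 still-open variables draw from only 5 values {6, 7, 10, 11, 12}, so each is used; only F can be 10, hence F = 10.
The 4 still-open variables draw from only 4 values {6, 7, 11, 12}, so each is used; only C can be 11, hence C = 11.
The 3 still-open variables together cover exactly {6, 7, 12} — 3 values for 3 variables — and 12 appears only in A's list, so A = 12.
Determined: A=12, B=8, C=11, D=9, F=10. The other variables each still have more than one consistent value. That makes 5.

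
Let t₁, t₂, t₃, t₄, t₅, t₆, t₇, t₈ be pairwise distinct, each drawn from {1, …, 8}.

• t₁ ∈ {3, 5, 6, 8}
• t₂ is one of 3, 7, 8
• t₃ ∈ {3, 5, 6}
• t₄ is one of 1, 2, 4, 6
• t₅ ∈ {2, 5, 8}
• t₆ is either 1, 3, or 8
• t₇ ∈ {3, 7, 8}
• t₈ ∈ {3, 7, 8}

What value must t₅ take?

2

Among the 8 variables, 4 fits only t₄ (and all 8 values in {1, 2, 3, 4, 5, 6, 7, 8} must be used), so t₄ = 4.
The 7 still-open variables draw from only 7 values {1, 2, 3, 5, 6, 7, 8}, so each is used; only t₆ can be 1, hence t₆ = 1.
The 6 still-open variables together cover exactly {2, 3, 5, 6, 7, 8} — 6 values for 6 variables — and 2 appears only in t₅'s list, so t₅ = 2.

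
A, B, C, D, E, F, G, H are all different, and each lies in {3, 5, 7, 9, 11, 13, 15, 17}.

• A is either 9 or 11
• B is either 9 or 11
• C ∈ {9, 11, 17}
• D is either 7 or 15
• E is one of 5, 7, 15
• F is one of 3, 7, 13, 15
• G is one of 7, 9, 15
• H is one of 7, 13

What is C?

17

The 8 variables draw from only 8 values {3, 5, 7, 9, 11, 13, 15, 17}, so each is used; only F can be 3, hence F = 3.
Among the 7 still-open variables, 5 fits only E (and all 7 values in {5, 7, 9, 11, 13, 15, 17} must be used), so E = 5.
Among the 6 still-open variables, 13 fits only H (and all 6 values in {7, 9, 11, 13, 15, 17} must be used), so H = 13.
Among the 5 still-open variables, 17 fits only C (and all 5 values in {7, 9, 11, 15, 17} must be used), so C = 17.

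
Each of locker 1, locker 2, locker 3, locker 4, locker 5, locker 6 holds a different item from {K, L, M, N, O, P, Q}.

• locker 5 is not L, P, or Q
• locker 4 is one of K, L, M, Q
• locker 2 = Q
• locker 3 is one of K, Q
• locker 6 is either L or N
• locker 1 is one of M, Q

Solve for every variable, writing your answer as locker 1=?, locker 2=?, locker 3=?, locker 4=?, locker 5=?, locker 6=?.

locker 1=M, locker 2=Q, locker 3=K, locker 4=L, locker 5=O, locker 6=N

locker 2's domain is down to {Q}, so locker 2 = Q. Strike Q from locker 1, locker 3, locker 4.
That leaves locker 3 = K. Strike K from locker 4, locker 5.
locker 1's domain is down to {M}, so locker 1 = M. So locker 4, locker 5 can't be M.
locker 4 must be L (only option left). Strike L from locker 6.
locker 6 must be N (only option left). Remove N from locker 5.
locker 5 must be O (only option left).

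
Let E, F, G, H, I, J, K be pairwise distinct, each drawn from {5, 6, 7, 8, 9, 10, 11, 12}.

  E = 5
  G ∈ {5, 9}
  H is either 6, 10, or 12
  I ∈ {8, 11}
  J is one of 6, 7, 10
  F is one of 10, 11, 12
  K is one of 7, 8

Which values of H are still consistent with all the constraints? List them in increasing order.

E must be 5 (only option left). Eliminate 5 elsewhere: G.
G must be 9 (only option left).
No further eliminations apply; H can still be any of 6, 10, 12.

6, 10, 12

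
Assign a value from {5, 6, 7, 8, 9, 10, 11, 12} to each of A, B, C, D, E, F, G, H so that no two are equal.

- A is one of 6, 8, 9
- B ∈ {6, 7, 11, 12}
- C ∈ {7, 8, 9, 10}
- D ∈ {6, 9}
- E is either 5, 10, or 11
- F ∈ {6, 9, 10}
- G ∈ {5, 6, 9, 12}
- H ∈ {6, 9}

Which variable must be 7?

C

The 2 variables D and H are confined to {6, 9}, which locks those values in; drop them from A, B, C, F, G.
That leaves A = 8. Eliminate 8 elsewhere: C.
F must be 10 (only option left). So C, E can't be 10.
So 7 goes to C.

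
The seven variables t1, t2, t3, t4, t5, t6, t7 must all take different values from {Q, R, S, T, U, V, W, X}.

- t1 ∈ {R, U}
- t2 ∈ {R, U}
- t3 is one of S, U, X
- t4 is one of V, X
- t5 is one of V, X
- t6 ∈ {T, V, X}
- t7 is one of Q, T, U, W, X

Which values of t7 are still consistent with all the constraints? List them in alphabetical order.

t1 and t2 between them cover only {R, U} — a naked pair. Remove those values from t3, t7.
t4 and t5 between them cover only {V, X} — a naked pair. Remove those values from t3, t6, t7.
t3's domain is down to {S}, so t3 = S.
That leaves t6 = T. Strike T from t7.
No further eliminations apply; t7 can still be any of Q, W.

Q, W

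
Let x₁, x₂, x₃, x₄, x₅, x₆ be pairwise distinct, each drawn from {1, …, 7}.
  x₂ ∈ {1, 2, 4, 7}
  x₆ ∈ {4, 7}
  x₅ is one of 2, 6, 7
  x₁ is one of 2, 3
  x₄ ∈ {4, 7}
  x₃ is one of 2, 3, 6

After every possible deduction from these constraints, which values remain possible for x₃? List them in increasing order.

2, 3, 6

Among the 6 variables, 1 fits only x₂ (and all 6 values in {1, 2, 3, 4, 6, 7} must be used), so x₂ = 1.
x₄ and x₆ share exactly the 2 values {4, 7}; by pigeonhole those values go to them, so strike 4, 7 from x₅.
No further eliminations apply; x₃ can still be any of 2, 3, 6.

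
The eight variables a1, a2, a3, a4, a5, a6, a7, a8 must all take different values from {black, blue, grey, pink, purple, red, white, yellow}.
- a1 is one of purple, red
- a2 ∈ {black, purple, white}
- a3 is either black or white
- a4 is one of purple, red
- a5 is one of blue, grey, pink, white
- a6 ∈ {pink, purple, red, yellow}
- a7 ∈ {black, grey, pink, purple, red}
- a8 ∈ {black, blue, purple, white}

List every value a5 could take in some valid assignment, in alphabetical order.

grey, pink

The 8 variables draw from only 8 values {black, blue, grey, pink, purple, red, white, yellow}, so each is used; only a6 can be yellow, hence a6 = yellow.
The 2 variables a1 and a4 are confined to {purple, red}, which locks those values in; drop them from a2, a7, a8.
The 2 variables a2 and a3 are confined to {black, white}, which locks those values in; drop them from a5, a7, a8.
a8 must be blue (only option left). Eliminate blue elsewhere: a5.
No further eliminations apply; a5 can still be any of grey, pink.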